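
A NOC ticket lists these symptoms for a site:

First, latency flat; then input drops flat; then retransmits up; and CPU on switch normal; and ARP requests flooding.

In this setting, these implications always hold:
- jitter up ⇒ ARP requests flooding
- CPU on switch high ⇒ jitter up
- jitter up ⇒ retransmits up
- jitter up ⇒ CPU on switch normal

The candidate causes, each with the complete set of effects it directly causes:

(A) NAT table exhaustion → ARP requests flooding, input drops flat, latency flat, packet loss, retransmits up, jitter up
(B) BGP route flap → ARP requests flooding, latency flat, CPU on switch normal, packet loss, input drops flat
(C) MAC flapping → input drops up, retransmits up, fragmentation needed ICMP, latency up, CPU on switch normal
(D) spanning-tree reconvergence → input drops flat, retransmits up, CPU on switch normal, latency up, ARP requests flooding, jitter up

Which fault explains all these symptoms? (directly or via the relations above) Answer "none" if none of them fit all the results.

Checking each candidate against the observations:
(A) NAT table exhaustion — accounts for every observation (CPU on switch normal by jitter up → CPU on switch normal)
(B) BGP route flap — does not account for retransmits up
(C) MAC flapping — latency flat -; input drops flat -; retransmits up +; CPU on switch normal +; ARP requests flooding -
(D) spanning-tree reconvergence — fails on latency flat (predicts latency up, not latency flat)
Only (A) is consistent with every observation.

A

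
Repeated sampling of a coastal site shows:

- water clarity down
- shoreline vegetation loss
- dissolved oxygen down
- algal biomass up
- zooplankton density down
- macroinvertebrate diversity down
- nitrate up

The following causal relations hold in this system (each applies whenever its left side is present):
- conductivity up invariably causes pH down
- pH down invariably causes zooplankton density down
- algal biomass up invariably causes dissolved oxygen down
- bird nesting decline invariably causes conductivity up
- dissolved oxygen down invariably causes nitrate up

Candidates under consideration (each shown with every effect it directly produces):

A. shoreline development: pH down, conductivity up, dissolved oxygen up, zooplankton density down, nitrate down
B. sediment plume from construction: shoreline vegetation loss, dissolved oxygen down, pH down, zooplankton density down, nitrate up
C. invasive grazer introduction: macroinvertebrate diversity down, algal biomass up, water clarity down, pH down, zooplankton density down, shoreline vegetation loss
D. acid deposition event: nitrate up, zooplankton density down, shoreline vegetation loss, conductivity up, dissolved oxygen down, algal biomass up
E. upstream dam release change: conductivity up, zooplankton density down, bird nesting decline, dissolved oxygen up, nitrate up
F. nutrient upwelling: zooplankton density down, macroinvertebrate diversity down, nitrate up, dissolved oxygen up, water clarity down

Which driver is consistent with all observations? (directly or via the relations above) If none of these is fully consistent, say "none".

Per-candidate check:
(A) shoreline development — water clarity down miss; shoreline vegetation loss miss; dissolved oxygen down miss; algal biomass up miss; zooplankton density down match; macroinvertebrate diversity down miss; nitrate up miss
(B) sediment plume from construction — does not account for water clarity down, algal biomass up, macroinvertebrate diversity down
(C) invasive grazer introduction — water clarity down match; shoreline vegetation loss match; dissolved oxygen down match (by algal biomass up → dissolved oxygen down); algal biomass up match; zooplankton density down match; macroinvertebrate diversity down match; nitrate up match (by algal biomass up → dissolved oxygen down → nitrate up)
(D) acid deposition event — water clarity down miss; shoreline vegetation loss match; dissolved oxygen down match; algal biomass up match; zooplankton density down match; macroinvertebrate diversity down miss; nitrate up match
(E) upstream dam release change — fails on water clarity down, shoreline vegetation loss, dissolved oxygen down, algal biomass up, macroinvertebrate diversity down (predicts dissolved oxygen up, not dissolved oxygen down)
(F) nutrient upwelling — water clarity down match; shoreline vegetation loss miss; dissolved oxygen down miss; algal biomass up miss; zooplankton density down match; macroinvertebrate diversity down match; nitrate up match
(C) alone accounts for all the evidence.

C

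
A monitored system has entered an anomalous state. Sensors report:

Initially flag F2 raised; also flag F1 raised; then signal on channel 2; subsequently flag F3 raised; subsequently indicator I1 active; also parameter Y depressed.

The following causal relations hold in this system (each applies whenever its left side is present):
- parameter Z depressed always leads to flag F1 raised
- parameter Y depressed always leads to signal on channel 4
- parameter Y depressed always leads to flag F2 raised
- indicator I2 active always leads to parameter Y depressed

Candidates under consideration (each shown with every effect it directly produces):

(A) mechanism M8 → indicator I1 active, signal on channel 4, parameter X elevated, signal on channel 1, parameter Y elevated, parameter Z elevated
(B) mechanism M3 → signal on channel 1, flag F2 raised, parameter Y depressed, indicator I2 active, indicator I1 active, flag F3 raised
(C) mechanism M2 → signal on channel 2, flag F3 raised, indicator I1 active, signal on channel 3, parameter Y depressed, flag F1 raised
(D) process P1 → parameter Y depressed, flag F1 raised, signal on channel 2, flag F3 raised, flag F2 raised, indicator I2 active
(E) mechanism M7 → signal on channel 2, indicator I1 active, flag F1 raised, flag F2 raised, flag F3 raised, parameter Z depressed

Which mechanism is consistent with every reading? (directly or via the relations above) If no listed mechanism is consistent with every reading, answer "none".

C

Testing each hypothesis:
(A) mechanism M8 — fails on flag F2 raised, flag F1 raised, signal on channel 2, flag F3 raised, parameter Y depressed (predicts parameter Y elevated, not parameter Y depressed)
(B) mechanism M3 — flag F2 raised yes; flag F1 raised NO; signal on channel 2 NO; flag F3 raised yes; indicator I1 active yes; parameter Y depressed yes
(C) mechanism M2 — accounts for every observation (flag F2 raised through parameter Y depressed → flag F2 raised)
(D) process P1 — does not account for indicator I1 active
(E) mechanism M7 — flag F2 raised yes; flag F1 raised yes; signal on channel 2 yes; flag F3 raised yes; indicator I1 active yes; parameter Y depressed NO
Only (C) is consistent with every observation.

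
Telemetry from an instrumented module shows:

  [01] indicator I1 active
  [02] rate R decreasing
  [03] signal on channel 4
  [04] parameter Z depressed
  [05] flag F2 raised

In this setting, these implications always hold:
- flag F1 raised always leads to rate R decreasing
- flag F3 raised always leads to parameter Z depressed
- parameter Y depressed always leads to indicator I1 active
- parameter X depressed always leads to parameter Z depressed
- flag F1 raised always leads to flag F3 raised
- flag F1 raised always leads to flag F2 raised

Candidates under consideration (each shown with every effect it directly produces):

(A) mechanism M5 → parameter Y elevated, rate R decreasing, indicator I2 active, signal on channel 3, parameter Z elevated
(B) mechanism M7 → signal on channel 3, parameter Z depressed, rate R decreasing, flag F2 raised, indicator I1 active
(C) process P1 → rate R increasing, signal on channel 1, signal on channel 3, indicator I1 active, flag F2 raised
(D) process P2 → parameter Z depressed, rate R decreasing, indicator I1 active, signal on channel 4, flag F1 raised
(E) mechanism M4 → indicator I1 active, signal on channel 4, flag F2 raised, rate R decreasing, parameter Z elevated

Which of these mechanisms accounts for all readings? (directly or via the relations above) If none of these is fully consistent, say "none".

Per-candidate check:
(A) mechanism M5 — fails on indicator I1 active, signal on channel 4, parameter Z depressed, flag F2 raised (predicts parameter Z elevated, not parameter Z depressed)
(B) mechanism M7 — indicator I1 active ✓; rate R decreasing ✓; signal on channel 4 ✗; parameter Z depressed ✓; flag F2 raised ✓
(C) process P1 — fails on rate R decreasing, signal on channel 4, parameter Z depressed (predicts rate R increasing, not rate R decreasing)
(D) process P2 — accounts for every observation (flag F2 raised through flag F1 raised → flag F2 raised)
(E) mechanism M4 — fails on parameter Z depressed (predicts parameter Z elevated, not parameter Z depressed)
Only (D) is consistent with every observation.

D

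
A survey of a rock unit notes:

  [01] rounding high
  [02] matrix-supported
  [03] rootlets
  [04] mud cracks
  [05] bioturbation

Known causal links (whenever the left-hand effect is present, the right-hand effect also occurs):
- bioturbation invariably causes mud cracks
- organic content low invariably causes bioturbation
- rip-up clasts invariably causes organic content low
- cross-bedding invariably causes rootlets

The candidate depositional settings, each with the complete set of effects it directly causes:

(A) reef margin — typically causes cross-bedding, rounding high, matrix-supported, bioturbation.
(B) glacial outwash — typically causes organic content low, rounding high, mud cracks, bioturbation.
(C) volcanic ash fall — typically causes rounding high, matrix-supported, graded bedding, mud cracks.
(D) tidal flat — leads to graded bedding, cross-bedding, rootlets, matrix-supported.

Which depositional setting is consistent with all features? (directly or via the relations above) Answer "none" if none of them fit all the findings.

Testing each hypothesis:
(A) reef margin — rounding high ✓; matrix-supported ✓; rootlets ✓ (via cross-bedding → rootlets); mud cracks ✓ (via bioturbation → mud cracks); bioturbation ✓
(B) glacial outwash — does not account for matrix-supported, rootlets
(C) volcanic ash fall — does not account for rootlets, bioturbation
(D) tidal flat — does not account for rounding high, mud cracks, bioturbation
(A) is the only candidate with no mismatches.

A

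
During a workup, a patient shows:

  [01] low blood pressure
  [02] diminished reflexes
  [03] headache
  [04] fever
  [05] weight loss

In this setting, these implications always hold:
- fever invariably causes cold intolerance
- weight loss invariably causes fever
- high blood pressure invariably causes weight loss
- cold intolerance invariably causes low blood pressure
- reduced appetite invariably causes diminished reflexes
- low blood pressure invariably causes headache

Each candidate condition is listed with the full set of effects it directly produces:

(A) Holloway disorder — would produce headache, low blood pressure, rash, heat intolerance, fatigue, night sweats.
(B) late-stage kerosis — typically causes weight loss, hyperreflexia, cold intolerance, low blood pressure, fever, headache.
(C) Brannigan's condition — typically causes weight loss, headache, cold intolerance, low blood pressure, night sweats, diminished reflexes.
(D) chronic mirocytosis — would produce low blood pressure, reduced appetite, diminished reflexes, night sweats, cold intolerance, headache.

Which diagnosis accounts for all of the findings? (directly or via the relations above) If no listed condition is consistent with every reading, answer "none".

Testing each hypothesis:
(A) Holloway disorder — low blood pressure +; diminished reflexes -; headache +; fever -; weight loss -
(B) late-stage kerosis — low blood pressure +; diminished reflexes -; headache +; fever +; weight loss +
(C) Brannigan's condition — low blood pressure +; diminished reflexes +; headache +; fever + (by weight loss → fever); weight loss +
(D) chronic mirocytosis — low blood pressure +; diminished reflexes +; headache +; fever -; weight loss -
(C) alone accounts for all the evidence.

C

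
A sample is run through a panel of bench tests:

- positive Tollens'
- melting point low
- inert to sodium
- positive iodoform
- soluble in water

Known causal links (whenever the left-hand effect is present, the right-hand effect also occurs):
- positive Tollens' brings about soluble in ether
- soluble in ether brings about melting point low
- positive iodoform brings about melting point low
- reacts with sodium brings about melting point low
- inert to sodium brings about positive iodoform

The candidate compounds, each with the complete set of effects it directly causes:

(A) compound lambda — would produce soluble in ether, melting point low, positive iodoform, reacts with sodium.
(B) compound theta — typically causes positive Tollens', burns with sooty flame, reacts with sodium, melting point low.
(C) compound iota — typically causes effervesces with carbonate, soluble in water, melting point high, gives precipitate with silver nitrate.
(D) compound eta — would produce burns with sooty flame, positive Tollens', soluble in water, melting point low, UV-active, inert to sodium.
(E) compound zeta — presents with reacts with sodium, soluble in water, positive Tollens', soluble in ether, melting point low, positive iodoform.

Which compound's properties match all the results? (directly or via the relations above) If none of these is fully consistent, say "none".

Per-candidate check:
(A) compound lambda — positive Tollens' -; melting point low +; inert to sodium -; positive iodoform +; soluble in water -
(B) compound theta — fails on inert to sodium, positive iodoform, soluble in water (predicts reacts with sodium, not inert to sodium)
(C) compound iota — positive Tollens' -; melting point low -; inert to sodium -; positive iodoform -; soluble in water +
(D) compound eta — accounts for every observation (positive iodoform through inert to sodium → positive iodoform)
(E) compound zeta — positive Tollens' +; melting point low +; inert to sodium -; positive iodoform +; soluble in water +
(D) alone accounts for all the evidence.

D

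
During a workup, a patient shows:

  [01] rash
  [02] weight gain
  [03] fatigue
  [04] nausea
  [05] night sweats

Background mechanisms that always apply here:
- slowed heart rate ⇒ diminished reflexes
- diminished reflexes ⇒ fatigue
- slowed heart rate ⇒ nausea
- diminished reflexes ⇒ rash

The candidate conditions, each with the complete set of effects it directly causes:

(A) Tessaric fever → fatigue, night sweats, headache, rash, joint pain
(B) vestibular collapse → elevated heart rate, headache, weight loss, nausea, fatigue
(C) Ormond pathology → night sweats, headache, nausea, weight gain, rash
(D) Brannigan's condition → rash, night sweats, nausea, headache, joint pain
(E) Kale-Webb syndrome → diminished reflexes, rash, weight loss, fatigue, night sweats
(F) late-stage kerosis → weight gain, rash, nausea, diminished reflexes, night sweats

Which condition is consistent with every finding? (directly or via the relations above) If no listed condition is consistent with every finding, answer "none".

F

Testing each hypothesis:
(A) Tessaric fever — does not account for weight gain, nausea
(B) vestibular collapse — rash -; weight gain -; fatigue +; nausea +; night sweats -
(C) Ormond pathology — does not account for fatigue
(D) Brannigan's condition — does not account for weight gain, fatigue
(E) Kale-Webb syndrome — rash +; weight gain -; fatigue +; nausea -; night sweats +
(F) late-stage kerosis — rash +; weight gain +; fatigue + (through diminished reflexes → fatigue); nausea +; night sweats +
(F) is the only candidate with no mismatches.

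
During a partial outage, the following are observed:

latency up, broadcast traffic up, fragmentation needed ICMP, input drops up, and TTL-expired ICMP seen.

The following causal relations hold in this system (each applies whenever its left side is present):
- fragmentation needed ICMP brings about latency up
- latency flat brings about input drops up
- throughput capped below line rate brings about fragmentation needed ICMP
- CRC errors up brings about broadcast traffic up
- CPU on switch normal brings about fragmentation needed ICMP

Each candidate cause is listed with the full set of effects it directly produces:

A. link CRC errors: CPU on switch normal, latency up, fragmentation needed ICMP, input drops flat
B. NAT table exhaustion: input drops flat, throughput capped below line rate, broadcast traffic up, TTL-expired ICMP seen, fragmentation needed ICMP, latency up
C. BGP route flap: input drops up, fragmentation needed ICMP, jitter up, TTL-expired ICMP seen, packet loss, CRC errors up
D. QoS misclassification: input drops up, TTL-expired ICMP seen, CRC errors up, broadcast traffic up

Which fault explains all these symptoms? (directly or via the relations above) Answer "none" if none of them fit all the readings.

Testing each hypothesis:
(A) link CRC errors — fails on broadcast traffic up, input drops up, TTL-expired ICMP seen (predicts input drops flat, not input drops up)
(B) NAT table exhaustion — fails on input drops up (predicts input drops flat, not input drops up)
(C) BGP route flap — latency up yes (through fragmentation needed ICMP → latency up); broadcast traffic up yes (through CRC errors up → broadcast traffic up); fragmentation needed ICMP yes; input drops up yes; TTL-expired ICMP seen yes
(D) QoS misclassification — does not account for latency up, fragmentation needed ICMP
(C) is the only candidate with no mismatches.

C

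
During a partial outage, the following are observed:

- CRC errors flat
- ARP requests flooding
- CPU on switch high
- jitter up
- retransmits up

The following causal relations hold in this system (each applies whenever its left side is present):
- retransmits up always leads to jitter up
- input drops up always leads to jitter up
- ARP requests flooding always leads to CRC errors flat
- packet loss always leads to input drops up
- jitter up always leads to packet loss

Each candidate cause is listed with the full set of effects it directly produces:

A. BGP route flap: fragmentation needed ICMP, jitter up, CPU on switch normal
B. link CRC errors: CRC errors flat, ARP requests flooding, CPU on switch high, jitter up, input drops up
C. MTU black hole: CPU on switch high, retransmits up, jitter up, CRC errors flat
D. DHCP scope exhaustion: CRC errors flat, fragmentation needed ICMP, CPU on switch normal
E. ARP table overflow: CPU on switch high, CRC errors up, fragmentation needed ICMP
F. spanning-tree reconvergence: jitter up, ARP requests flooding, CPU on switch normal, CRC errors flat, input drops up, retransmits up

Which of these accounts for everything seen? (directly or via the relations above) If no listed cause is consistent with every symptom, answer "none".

none

Per-candidate check:
(A) BGP route flap — CRC errors flat NO; ARP requests flooding NO; CPU on switch high NO; jitter up yes; retransmits up NO
(B) link CRC errors — CRC errors flat yes; ARP requests flooding yes; CPU on switch high yes; jitter up yes; retransmits up NO
(C) MTU black hole — CRC errors flat yes; ARP requests flooding NO; CPU on switch high yes; jitter up yes; retransmits up yes
(D) DHCP scope exhaustion — fails on ARP requests flooding, CPU on switch high, jitter up, retransmits up (predicts CPU on switch normal, not CPU on switch high)
(E) ARP table overflow — CRC errors flat NO; ARP requests flooding NO; CPU on switch high yes; jitter up NO; retransmits up NO
(F) spanning-tree reconvergence — CRC errors flat yes; ARP requests flooding yes; CPU on switch high NO; jitter up yes; retransmits up yes
Every candidate fails on at least one observation.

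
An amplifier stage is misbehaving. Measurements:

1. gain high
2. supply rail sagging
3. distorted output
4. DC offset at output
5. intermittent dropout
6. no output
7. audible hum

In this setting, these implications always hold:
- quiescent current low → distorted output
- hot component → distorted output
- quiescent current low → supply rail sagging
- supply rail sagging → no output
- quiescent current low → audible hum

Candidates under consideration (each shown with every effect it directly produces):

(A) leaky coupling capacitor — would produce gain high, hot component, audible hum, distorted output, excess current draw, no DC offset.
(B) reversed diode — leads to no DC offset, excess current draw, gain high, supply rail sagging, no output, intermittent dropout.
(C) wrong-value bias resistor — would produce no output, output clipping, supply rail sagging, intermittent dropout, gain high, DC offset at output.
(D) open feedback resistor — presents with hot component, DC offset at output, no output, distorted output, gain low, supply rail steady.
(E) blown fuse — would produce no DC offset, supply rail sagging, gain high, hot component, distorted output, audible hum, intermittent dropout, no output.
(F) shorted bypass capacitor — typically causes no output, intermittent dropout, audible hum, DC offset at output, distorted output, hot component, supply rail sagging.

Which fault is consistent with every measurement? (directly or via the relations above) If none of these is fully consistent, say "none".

none

Per-candidate check:
(A) leaky coupling capacitor — gain high +; supply rail sagging -; distorted output +; DC offset at output -; intermittent dropout -; no output -; audible hum +
(B) reversed diode — gain high +; supply rail sagging +; distorted output -; DC offset at output -; intermittent dropout +; no output +; audible hum -
(C) wrong-value bias resistor — gain high +; supply rail sagging +; distorted output -; DC offset at output +; intermittent dropout +; no output +; audible hum -
(D) open feedback resistor — fails on gain high, supply rail sagging, intermittent dropout, audible hum (predicts gain low, not gain high; predicts supply rail steady, not supply rail sagging)
(E) blown fuse — fails on DC offset at output (predicts no DC offset, not DC offset at output)
(F) shorted bypass capacitor — gain high -; supply rail sagging +; distorted output +; DC offset at output +; intermittent dropout +; no output +; audible hum +
None of the listed candidates fits everything.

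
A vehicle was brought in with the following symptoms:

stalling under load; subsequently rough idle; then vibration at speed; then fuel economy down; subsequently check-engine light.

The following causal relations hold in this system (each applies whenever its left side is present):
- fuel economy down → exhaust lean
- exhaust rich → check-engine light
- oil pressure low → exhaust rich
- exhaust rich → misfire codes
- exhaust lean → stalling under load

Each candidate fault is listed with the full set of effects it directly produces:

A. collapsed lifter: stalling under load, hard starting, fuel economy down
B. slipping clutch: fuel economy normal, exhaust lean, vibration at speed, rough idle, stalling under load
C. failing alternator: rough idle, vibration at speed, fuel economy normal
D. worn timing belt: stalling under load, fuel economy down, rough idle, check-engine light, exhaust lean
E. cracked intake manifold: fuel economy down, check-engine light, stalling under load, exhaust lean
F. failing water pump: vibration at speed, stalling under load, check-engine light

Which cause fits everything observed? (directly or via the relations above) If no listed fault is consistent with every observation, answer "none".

Checking each candidate against the observations:
(A) collapsed lifter — stalling under load +; rough idle -; vibration at speed -; fuel economy down +; check-engine light -
(B) slipping clutch — stalling under load +; rough idle +; vibration at speed +; fuel economy down -; check-engine light -
(C) failing alternator — fails on stalling under load, fuel economy down, check-engine light (predicts fuel economy normal, not fuel economy down)
(D) worn timing belt — does not account for vibration at speed
(E) cracked intake manifold — stalling under load +; rough idle -; vibration at speed -; fuel economy down +; check-engine light +
(F) failing water pump — stalling under load +; rough idle -; vibration at speed +; fuel economy down -; check-engine light +
Every candidate fails on at least one observation.

none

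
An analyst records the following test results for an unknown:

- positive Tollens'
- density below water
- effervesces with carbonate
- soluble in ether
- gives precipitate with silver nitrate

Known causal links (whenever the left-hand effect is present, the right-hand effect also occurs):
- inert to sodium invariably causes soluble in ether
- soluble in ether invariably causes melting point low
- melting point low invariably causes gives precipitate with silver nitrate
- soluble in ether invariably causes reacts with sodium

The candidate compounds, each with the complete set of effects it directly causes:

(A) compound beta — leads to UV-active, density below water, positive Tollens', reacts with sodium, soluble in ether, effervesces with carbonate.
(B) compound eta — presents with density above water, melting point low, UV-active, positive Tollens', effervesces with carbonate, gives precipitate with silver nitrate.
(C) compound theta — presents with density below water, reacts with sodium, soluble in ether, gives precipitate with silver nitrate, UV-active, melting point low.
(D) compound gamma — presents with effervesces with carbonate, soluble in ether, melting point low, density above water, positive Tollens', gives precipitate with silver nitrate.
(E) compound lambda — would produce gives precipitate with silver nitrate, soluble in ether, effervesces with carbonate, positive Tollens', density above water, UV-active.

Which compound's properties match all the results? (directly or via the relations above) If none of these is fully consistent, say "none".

Per-candidate check:
(A) compound beta — accounts for every observation (gives precipitate with silver nitrate via soluble in ether → melting point low → gives precipitate with silver nitrate)
(B) compound eta — positive Tollens' match; density below water miss; effervesces with carbonate match; soluble in ether miss; gives precipitate with silver nitrate match
(C) compound theta — does not account for positive Tollens', effervesces with carbonate
(D) compound gamma — positive Tollens' match; density below water miss; effervesces with carbonate match; soluble in ether match; gives precipitate with silver nitrate match
(E) compound lambda — positive Tollens' match; density below water miss; effervesces with carbonate match; soluble in ether match; gives precipitate with silver nitrate match
(A) is the only candidate with no mismatches.

A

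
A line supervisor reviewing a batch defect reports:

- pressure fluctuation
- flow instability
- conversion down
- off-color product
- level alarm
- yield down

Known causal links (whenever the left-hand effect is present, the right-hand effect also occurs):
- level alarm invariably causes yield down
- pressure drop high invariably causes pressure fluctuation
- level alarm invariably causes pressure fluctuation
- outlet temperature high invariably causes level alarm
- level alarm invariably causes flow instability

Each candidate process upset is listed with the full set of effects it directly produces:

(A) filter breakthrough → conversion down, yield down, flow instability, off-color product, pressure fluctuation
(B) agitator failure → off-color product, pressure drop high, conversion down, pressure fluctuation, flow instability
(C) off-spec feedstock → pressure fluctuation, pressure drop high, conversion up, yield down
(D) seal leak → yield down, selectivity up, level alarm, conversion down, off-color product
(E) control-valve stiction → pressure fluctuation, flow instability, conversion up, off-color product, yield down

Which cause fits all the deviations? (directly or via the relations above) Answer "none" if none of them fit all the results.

D

For each candidate, compare predicted effects to what was observed:
(A) filter breakthrough — pressure fluctuation match; flow instability match; conversion down match; off-color product match; level alarm miss; yield down match
(B) agitator failure — pressure fluctuation match; flow instability match; conversion down match; off-color product match; level alarm miss; yield down miss
(C) off-spec feedstock — pressure fluctuation match; flow instability miss; conversion down miss; off-color product miss; level alarm miss; yield down match
(D) seal leak — accounts for every observation (pressure fluctuation via level alarm → pressure fluctuation)
(E) control-valve stiction — fails on conversion down, level alarm (predicts conversion up, not conversion down)
(D) alone accounts for all the evidence.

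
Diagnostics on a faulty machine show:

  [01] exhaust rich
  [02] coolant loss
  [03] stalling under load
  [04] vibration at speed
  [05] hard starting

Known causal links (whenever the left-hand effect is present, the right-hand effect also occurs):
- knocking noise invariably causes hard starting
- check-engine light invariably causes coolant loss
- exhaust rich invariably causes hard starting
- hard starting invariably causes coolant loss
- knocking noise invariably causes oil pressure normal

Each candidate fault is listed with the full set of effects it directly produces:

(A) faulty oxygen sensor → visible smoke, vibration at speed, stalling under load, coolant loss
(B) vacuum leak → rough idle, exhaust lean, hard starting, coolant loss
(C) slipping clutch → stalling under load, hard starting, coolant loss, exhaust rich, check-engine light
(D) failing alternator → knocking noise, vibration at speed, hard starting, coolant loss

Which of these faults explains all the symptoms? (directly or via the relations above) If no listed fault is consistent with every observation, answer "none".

none

Testing each hypothesis:
(A) faulty oxygen sensor — exhaust rich -; coolant loss +; stalling under load +; vibration at speed +; hard starting -
(B) vacuum leak — exhaust rich -; coolant loss +; stalling under load -; vibration at speed -; hard starting +
(C) slipping clutch — exhaust rich +; coolant loss +; stalling under load +; vibration at speed -; hard starting +
(D) failing alternator — exhaust rich -; coolant loss +; stalling under load -; vibration at speed +; hard starting +
Every candidate fails on at least one observation.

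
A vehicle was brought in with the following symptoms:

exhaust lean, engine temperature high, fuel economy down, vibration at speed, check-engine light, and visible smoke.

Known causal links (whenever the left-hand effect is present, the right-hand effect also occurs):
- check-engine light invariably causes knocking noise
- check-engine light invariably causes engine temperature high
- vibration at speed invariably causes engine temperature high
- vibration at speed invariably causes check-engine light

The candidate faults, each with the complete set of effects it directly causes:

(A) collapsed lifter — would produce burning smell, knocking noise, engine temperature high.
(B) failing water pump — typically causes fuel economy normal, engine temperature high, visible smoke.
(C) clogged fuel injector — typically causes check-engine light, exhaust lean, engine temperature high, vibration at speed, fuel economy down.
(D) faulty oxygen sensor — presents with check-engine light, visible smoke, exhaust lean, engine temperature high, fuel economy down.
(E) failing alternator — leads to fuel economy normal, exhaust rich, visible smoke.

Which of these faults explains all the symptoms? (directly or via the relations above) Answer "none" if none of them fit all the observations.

none

For each candidate, compare predicted effects to what was observed:
(A) collapsed lifter — does not account for exhaust lean, fuel economy down, vibration at speed, check-engine light, visible smoke
(B) failing water pump — exhaust lean ✗; engine temperature high ✓; fuel economy down ✗; vibration at speed ✗; check-engine light ✗; visible smoke ✓
(C) clogged fuel injector — exhaust lean ✓; engine temperature high ✓; fuel economy down ✓; vibration at speed ✓; check-engine light ✓; visible smoke ✗
(D) faulty oxygen sensor — exhaust lean ✓; engine temperature high ✓; fuel economy down ✓; vibration at speed ✗; check-engine light ✓; visible smoke ✓
(E) failing alternator — exhaust lean ✗; engine temperature high ✗; fuel economy down ✗; vibration at speed ✗; check-engine light ✗; visible smoke ✓
No candidate is consistent with all observations.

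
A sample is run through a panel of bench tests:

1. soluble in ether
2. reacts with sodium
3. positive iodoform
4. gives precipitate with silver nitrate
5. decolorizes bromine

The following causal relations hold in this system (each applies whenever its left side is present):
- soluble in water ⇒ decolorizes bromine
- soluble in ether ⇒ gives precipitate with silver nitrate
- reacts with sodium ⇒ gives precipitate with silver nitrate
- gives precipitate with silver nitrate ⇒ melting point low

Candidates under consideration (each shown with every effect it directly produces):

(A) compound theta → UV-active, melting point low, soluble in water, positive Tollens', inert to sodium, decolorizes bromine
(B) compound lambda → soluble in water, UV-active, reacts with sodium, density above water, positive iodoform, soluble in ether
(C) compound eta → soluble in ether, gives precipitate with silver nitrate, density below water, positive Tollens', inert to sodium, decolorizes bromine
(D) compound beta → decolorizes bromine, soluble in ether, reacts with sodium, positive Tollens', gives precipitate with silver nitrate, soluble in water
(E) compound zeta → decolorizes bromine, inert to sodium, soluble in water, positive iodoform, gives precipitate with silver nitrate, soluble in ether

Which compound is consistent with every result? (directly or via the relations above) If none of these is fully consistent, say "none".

B

Per-candidate check:
(A) compound theta — soluble in ether miss; reacts with sodium miss; positive iodoform miss; gives precipitate with silver nitrate miss; decolorizes bromine match
(B) compound lambda — soluble in ether match; reacts with sodium match; positive iodoform match; gives precipitate with silver nitrate match (through reacts with sodium → gives precipitate with silver nitrate); decolorizes bromine match (through soluble in water → decolorizes bromine)
(C) compound eta — soluble in ether match; reacts with sodium miss; positive iodoform miss; gives precipitate with silver nitrate match; decolorizes bromine match
(D) compound beta — soluble in ether match; reacts with sodium match; positive iodoform miss; gives precipitate with silver nitrate match; decolorizes bromine match
(E) compound zeta — soluble in ether match; reacts with sodium miss; positive iodoform match; gives precipitate with silver nitrate match; decolorizes bromine match
Only (B) is consistent with every observation.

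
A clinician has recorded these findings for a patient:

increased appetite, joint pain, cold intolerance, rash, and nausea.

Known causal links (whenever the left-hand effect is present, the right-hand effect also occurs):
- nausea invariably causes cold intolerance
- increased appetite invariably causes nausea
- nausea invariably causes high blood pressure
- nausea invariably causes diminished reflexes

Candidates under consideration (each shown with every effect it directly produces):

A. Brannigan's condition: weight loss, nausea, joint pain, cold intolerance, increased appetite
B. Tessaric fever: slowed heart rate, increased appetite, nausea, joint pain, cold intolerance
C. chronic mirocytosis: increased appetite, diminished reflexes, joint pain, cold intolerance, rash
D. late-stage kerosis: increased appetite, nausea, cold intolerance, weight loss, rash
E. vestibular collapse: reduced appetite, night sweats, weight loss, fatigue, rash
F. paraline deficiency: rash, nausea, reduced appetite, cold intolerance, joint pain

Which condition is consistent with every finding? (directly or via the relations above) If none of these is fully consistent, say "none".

Testing each hypothesis:
(A) Brannigan's condition — does not account for rash
(B) Tessaric fever — does not account for rash
(C) chronic mirocytosis — increased appetite yes; joint pain yes; cold intolerance yes; rash yes; nausea yes (through increased appetite → nausea)
(D) late-stage kerosis — does not account for joint pain
(E) vestibular collapse — increased appetite NO; joint pain NO; cold intolerance NO; rash yes; nausea NO
(F) paraline deficiency — increased appetite NO; joint pain yes; cold intolerance yes; rash yes; nausea yes
Only (C) is consistent with every observation.

C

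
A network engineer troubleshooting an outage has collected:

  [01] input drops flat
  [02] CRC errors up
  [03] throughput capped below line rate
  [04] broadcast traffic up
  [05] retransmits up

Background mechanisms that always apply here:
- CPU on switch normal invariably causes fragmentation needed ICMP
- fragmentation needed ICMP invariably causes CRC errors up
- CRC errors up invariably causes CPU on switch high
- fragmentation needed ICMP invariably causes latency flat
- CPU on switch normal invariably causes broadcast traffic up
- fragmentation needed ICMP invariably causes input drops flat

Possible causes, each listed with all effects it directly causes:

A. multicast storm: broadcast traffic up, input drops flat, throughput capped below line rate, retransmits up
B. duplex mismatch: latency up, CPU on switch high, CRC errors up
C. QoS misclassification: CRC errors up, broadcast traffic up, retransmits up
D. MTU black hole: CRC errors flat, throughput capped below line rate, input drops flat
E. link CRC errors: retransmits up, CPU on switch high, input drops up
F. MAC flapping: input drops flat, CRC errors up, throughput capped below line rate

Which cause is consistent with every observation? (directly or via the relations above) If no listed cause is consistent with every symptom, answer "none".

Testing each hypothesis:
(A) multicast storm — does not account for CRC errors up
(B) duplex mismatch — does not account for input drops flat, throughput capped below line rate, broadcast traffic up, retransmits up
(C) QoS misclassification — input drops flat NO; CRC errors up yes; throughput capped below line rate NO; broadcast traffic up yes; retransmits up yes
(D) MTU black hole — input drops flat yes; CRC errors up NO; throughput capped below line rate yes; broadcast traffic up NO; retransmits up NO
(E) link CRC errors — fails on input drops flat, CRC errors up, throughput capped below line rate, broadcast traffic up (predicts input drops up, not input drops flat)
(F) MAC flapping — does not account for broadcast traffic up, retransmits up
No candidate is consistent with all observations.

none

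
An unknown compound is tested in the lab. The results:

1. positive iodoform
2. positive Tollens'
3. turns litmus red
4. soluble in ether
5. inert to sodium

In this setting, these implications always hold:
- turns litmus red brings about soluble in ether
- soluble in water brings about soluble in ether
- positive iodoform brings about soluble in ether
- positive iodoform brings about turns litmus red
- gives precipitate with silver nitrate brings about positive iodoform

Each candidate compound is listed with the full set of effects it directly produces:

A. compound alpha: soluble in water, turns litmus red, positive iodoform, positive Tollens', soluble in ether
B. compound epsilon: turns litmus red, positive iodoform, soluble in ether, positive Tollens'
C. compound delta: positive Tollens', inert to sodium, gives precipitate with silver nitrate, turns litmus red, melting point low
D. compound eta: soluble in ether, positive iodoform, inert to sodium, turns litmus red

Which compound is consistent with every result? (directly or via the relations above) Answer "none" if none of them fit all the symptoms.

C

Per-candidate check:
(A) compound alpha — positive iodoform yes; positive Tollens' yes; turns litmus red yes; soluble in ether yes; inert to sodium NO
(B) compound epsilon — positive iodoform yes; positive Tollens' yes; turns litmus red yes; soluble in ether yes; inert to sodium NO
(C) compound delta — accounts for every observation (positive iodoform by gives precipitate with silver nitrate → positive iodoform)
(D) compound eta — does not account for positive Tollens'
Only (C) is consistent with every observation.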